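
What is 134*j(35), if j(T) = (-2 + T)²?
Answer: 145926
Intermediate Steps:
134*j(35) = 134*(-2 + 35)² = 134*33² = 134*1089 = 145926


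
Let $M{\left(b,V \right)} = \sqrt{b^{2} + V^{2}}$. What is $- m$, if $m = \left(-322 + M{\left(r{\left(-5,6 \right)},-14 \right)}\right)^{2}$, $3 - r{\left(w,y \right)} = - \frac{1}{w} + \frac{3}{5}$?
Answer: $- \frac{2597121}{25} + \frac{644 \sqrt{5021}}{5} \approx -94758.0$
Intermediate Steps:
$r{\left(w,y \right)} = \frac{12}{5} + \frac{1}{w}$ ($r{\left(w,y \right)} = 3 - \left(- \frac{1}{w} + \frac{3}{5}\right) = 3 - \left(\frac{3}{5} - \frac{1}{w}\right) = \frac{12}{5} + \frac{1}{w}$)
$M{\left(b,V \right)} = \sqrt{V^{2} + b^{2}}$
$m = \left(-322 + \frac{\sqrt{5021}}{5}\right)^{2}$ ($m = \left(-322 + \sqrt{\left(-14\right)^{2} + \left(\frac{12}{5} + \frac{1}{-5}\right)^{2}}\right)^{2} = \left(-322 + \sqrt{196 + \left(\frac{12}{5} - \frac{1}{5}\right)^{2}}\right)^{2} = \left(-322 + \sqrt{196 + \left(\frac{11}{5}\right)^{2}}\right)^{2} = \left(-322 + \sqrt{196 + \frac{121}{25}}\right)^{2} = \left(-322 + \sqrt{\frac{5021}{25}}\right)^{2} = \left(-322 + \frac{\sqrt{5021}}{5}\right)^{2} \approx 94758.0$)
$- m = - \frac{\left(1610 - \sqrt{5021}\right)^{2}}{25}$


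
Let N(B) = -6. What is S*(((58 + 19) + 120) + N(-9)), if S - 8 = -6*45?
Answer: -50042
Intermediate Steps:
S = -262 (S = 8 - 6*45 = 8 - 270 = -262)
S*(((58 + 19) + 120) + N(-9)) = -262*(((58 + 19) + 120) - 6) = -262*((77 + 120) - 6) = -262*(197 - 6) = -262*191 = -50042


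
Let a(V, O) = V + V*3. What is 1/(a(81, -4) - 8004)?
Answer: -1/7680 ≈ -0.00013021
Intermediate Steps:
a(V, O) = 4*V (a(V, O) = V + 3*V = 4*V)
1/(a(81, -4) - 8004) = 1/(4*81 - 8004) = 1/(324 - 8004) = 1/(-7680) = -1/7680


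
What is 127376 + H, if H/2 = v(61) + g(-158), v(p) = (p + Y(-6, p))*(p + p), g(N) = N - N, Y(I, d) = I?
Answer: 140796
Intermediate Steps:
g(N) = 0
v(p) = 2*p*(-6 + p) (v(p) = (p - 6)*(p + p) = (-6 + p)*(2*p) = 2*p*(-6 + p))
H = 13420 (H = 2*(2*61*(-6 + 61) + 0) = 2*(2*61*55 + 0) = 2*(6710 + 0) = 2*6710 = 13420)
127376 + H = 127376 + 13420 = 140796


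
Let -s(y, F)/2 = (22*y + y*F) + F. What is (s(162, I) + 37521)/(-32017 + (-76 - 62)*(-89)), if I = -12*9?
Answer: -65601/19735 ≈ -3.3241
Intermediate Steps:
I = -108
s(y, F) = -44*y - 2*F - 2*F*y (s(y, F) = -2*((22*y + y*F) + F) = -2*((22*y + F*y) + F) = -2*(F + 22*y + F*y) = -44*y - 2*F - 2*F*y)
(s(162, I) + 37521)/(-32017 + (-76 - 62)*(-89)) = ((-44*162 - 2*(-108) - 2*(-108)*162) + 37521)/(-32017 + (-76 - 62)*(-89)) = ((-7128 + 216 + 34992) + 37521)/(-32017 - 138*(-89)) = (28080 + 37521)/(-32017 + 12282) = 65601/(-19735) = 65601*(-1/19735) = -65601/19735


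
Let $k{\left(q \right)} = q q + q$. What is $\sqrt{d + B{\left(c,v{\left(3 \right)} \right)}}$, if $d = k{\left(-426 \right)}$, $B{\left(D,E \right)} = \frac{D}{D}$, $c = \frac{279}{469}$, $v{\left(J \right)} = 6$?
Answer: $\sqrt{181051} \approx 425.5$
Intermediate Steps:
$c = \frac{279}{469}$ ($c = 279 \cdot \frac{1}{469} = \frac{279}{469} \approx 0.59488$)
$B{\left(D,E \right)} = 1$
$k{\left(q \right)} = q + q^{2}$ ($k{\left(q \right)} = q^{2} + q = q + q^{2}$)
$d = 181050$ ($d = - 426 \left(1 - 426\right) = \left(-426\right) \left(-425\right) = 181050$)
$\sqrt{d + B{\left(c,v{\left(3 \right)} \right)}} = \sqrt{181050 + 1} = \sqrt{181051}$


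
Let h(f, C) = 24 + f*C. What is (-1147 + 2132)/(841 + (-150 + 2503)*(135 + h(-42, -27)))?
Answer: 197/608654 ≈ 0.00032366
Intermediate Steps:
h(f, C) = 24 + C*f
(-1147 + 2132)/(841 + (-150 + 2503)*(135 + h(-42, -27))) = (-1147 + 2132)/(841 + (-150 + 2503)*(135 + (24 - 27*(-42)))) = 985/(841 + 2353*(135 + (24 + 1134))) = 985/(841 + 2353*(135 + 1158)) = 985/(841 + 2353*1293) = 985/(841 + 3042429) = 985/3043270 = 985*(1/3043270) = 197/608654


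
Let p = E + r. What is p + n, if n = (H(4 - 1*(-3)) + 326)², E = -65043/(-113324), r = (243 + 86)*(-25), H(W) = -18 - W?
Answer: 9335242867/113324 ≈ 82377.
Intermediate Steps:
r = -8225 (r = 329*(-25) = -8225)
E = 65043/113324 (E = -65043*(-1/113324) = 65043/113324 ≈ 0.57396)
n = 90601 (n = ((-18 - (4 - 1*(-3))) + 326)² = ((-18 - (4 + 3)) + 326)² = ((-18 - 1*7) + 326)² = ((-18 - 7) + 326)² = (-25 + 326)² = 301² = 90601)
p = -932024857/113324 (p = 65043/113324 - 8225 = -932024857/113324 ≈ -8224.4)
p + n = -932024857/113324 + 90601 = 9335242867/113324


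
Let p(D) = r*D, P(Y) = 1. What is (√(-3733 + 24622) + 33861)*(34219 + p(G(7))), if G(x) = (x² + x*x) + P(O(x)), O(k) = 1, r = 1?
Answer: 1162041798 + 102954*√2321 ≈ 1.1670e+9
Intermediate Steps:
G(x) = 1 + 2*x² (G(x) = (x² + x*x) + 1 = (x² + x²) + 1 = 2*x² + 1 = 1 + 2*x²)
p(D) = D (p(D) = 1*D = D)
(√(-3733 + 24622) + 33861)*(34219 + p(G(7))) = (√(-3733 + 24622) + 33861)*(34219 + (1 + 2*7²)) = (√20889 + 33861)*(34219 + (1 + 2*49)) = (3*√2321 + 33861)*(34219 + (1 + 98)) = (33861 + 3*√2321)*(34219 + 99) = (33861 + 3*√2321)*34318 = 1162041798 + 102954*√2321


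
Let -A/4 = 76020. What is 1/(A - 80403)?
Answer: -1/384483 ≈ -2.6009e-6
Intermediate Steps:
A = -304080 (A = -4*76020 = -304080)
1/(A - 80403) = 1/(-304080 - 80403) = 1/(-384483) = -1/384483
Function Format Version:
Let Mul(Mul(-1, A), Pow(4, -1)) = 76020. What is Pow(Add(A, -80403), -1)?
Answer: Rational(-1, 384483) ≈ -2.6009e-6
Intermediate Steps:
A = -304080 (A = Mul(-4, 76020) = -304080)
Pow(Add(A, -80403), -1) = Pow(Add(-304080, -80403), -1) = Pow(-384483, -1) = Rational(-1, 384483)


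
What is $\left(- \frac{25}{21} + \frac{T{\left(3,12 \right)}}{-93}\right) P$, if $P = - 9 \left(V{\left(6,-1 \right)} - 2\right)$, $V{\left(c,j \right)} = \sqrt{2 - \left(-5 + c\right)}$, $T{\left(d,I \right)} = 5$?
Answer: $- \frac{2430}{217} \approx -11.198$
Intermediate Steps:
$V{\left(c,j \right)} = \sqrt{7 - c}$
$P = 9$ ($P = - 9 \left(\sqrt{7 - 6} - 2\right) = - 9 \left(\sqrt{1} - 2\right) = - 9 \left(1 - 2\right) = \left(-9\right) \left(-1\right) = 9$)
$\left(- \frac{25}{21} + \frac{T{\left(3,12 \right)}}{-93}\right) P = \left(- \frac{25}{21} + \frac{5}{-93}\right) 9 = \left(\left(-25\right) \frac{1}{21} + 5 \left(- \frac{1}{93}\right)\right) 9 = \left(- \frac{25}{21} - \frac{5}{93}\right) 9 = \left(- \frac{270}{217}\right) 9 = - \frac{2430}{217}$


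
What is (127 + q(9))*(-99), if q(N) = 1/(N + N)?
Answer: -25157/2 ≈ -12579.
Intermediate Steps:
q(N) = 1/(2*N)
(127 + q(9))*(-99) = (127 + (1/2)/9)*(-99) = (127 + (1/2)*(1/9))*(-99) = (127 + 1/18)*(-99) = (2287/18)*(-99) = -25157/2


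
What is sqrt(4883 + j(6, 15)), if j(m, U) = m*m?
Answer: sqrt(4919) ≈ 70.136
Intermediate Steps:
j(m, U) = m**2
sqrt(4883 + j(6, 15)) = sqrt(4883 + 6**2) = sqrt(4883 + 36) = sqrt(4919)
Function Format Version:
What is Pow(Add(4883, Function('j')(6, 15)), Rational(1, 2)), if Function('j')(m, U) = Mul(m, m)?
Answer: Pow(4919, Rational(1, 2)) ≈ 70.136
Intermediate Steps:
Function('j')(m, U) = Pow(m, 2)
Pow(Add(4883, Function('j')(6, 15)), Rational(1, 2)) = Pow(Add(4883, Pow(6, 2)), Rational(1, 2)) = Pow(Add(4883, 36), Rational(1, 2)) = Pow(4919, Rational(1, 2))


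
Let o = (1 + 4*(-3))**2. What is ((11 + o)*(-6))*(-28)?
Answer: 22176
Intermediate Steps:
o = 121 (o = (1 - 12)**2 = (-11)**2 = 121)
((11 + o)*(-6))*(-28) = ((11 + 121)*(-6))*(-28) = (132*(-6))*(-28) = -792*(-28) = 22176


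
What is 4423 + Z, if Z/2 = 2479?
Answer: 9381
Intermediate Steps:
Z = 4958 (Z = 2*2479 = 4958)
4423 + Z = 4423 + 4958 = 9381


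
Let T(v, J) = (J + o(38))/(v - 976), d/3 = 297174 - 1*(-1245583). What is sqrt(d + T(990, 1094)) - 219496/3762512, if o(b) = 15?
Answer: -27437/470314 + sqrt(907156642)/14 ≈ 2151.3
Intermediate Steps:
d = 4628271 (d = 3*(297174 - 1*(-1245583)) = 3*(297174 + 1245583) = 3*1542757 = 4628271)
T(v, J) = (15 + J)/(-976 + v) (T(v, J) = (J + 15)/(v - 976) = (15 + J)/(-976 + v))
sqrt(d + T(990, 1094)) - 219496/3762512 = sqrt(4628271 + (15 + 1094)/(-976 + 990)) - 219496/3762512 = sqrt(4628271 + 1109/14) - 219496/3762512 = sqrt(4628271 + (1/14)*1109) - 1*27437/470314 = sqrt(4628271 + 1109/14) - 27437/470314 = sqrt(64796903/14) - 27437/470314 = sqrt(907156642)/14 - 27437/470314 = -27437/470314 + sqrt(907156642)/14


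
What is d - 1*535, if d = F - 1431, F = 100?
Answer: -1866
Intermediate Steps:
d = -1331 (d = 100 - 1431 = -1331)
d - 1*535 = -1331 - 1*535 = -1331 - 535 = -1866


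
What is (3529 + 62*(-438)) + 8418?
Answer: -15209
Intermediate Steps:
(3529 + 62*(-438)) + 8418 = (3529 - 27156) + 8418 = -23627 + 8418 = -15209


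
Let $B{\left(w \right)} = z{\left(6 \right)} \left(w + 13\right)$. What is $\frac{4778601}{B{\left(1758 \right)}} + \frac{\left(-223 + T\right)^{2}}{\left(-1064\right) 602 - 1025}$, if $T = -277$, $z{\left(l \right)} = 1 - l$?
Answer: $- \frac{278903596123}{516450165} \approx -540.04$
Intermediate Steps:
$B{\left(w \right)} = -65 - 5 w$ ($B{\left(w \right)} = \left(1 - 6\right) \left(w + 13\right) = \left(1 - 6\right) \left(13 + w\right) = - 5 \left(13 + w\right) = -65 - 5 w$)
$\frac{4778601}{B{\left(1758 \right)}} + \frac{\left(-223 + T\right)^{2}}{\left(-1064\right) 602 - 1025} = \frac{4778601}{-65 - 8790} + \frac{\left(-223 - 277\right)^{2}}{\left(-1064\right) 602 - 1025} = \frac{4778601}{-65 - 8790} + \frac{\left(-500\right)^{2}}{-640528 - 1025} = \frac{4778601}{-8855} + \frac{250000}{-641553} = 4778601 \left(- \frac{1}{8855}\right) + 250000 \left(- \frac{1}{641553}\right) = - \frac{4778601}{8855} - \frac{250000}{641553} = - \frac{278903596123}{516450165}$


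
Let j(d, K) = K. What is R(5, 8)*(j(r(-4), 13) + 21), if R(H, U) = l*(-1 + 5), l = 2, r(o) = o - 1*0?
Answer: 272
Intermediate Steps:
r(o) = o (r(o) = o + 0 = o)
R(H, U) = 8 (R(H, U) = 2*(-1 + 5) = 2*4 = 8)
R(5, 8)*(j(r(-4), 13) + 21) = 8*(13 + 21) = 8*34 = 272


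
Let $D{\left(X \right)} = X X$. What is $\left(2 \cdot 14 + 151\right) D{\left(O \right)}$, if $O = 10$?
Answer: $17900$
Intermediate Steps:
$D{\left(X \right)} = X^{2}$
$\left(2 \cdot 14 + 151\right) D{\left(O \right)} = \left(2 \cdot 14 + 151\right) 10^{2} = \left(28 + 151\right) 100 = 179 \cdot 100 = 17900$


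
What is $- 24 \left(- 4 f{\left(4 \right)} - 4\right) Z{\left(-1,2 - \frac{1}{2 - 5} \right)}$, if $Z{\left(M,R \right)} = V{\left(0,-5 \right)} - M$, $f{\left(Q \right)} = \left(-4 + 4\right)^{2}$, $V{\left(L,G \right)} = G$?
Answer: $-384$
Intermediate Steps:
$f{\left(Q \right)} = 0$ ($f{\left(Q \right)} = 0^{2} = 0$)
$Z{\left(M,R \right)} = -5 - M$
$- 24 \left(- 4 f{\left(4 \right)} - 4\right) Z{\left(-1,2 - \frac{1}{2 - 5} \right)} = - 24 \left(\left(-4\right) 0 - 4\right) \left(-5 - -1\right) = - 24 \left(0 - 4\right) \left(-5 + 1\right) = \left(-24\right) \left(-4\right) \left(-4\right) = 96 \left(-4\right) = -384$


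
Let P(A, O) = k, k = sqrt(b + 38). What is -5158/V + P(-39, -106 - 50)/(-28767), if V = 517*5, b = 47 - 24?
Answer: -5158/2585 - sqrt(61)/28767 ≈ -1.9956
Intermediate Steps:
b = 23
k = sqrt(61) (k = sqrt(23 + 38) = sqrt(61) ≈ 7.8102)
P(A, O) = sqrt(61)
V = 2585
-5158/V + P(-39, -106 - 50)/(-28767) = -5158/2585 + sqrt(61)/(-28767) = -5158*1/2585 + sqrt(61)*(-1/28767) = -5158/2585 - sqrt(61)/28767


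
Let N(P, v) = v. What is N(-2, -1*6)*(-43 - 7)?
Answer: 300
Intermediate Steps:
N(-2, -1*6)*(-43 - 7) = (-1*6)*(-43 - 7) = -6*(-50) = 300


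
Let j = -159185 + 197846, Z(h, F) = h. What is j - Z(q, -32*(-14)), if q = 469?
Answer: 38192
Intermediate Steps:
j = 38661
j - Z(q, -32*(-14)) = 38661 - 1*469 = 38661 - 469 = 38192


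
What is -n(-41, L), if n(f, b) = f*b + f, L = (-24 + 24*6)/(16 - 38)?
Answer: -2009/11 ≈ -182.64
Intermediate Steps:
L = -60/11 (L = (-24 + 144)/(-22) = 120*(-1/22) = -60/11 ≈ -5.4545)
n(f, b) = f + b*f (n(f, b) = b*f + f = f + b*f)
-n(-41, L) = -(-41)*(1 - 60/11) = -(-41)*(-49)/11 = -1*2009/11 = -2009/11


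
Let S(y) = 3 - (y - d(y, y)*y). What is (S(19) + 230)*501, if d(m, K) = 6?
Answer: 164328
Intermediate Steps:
S(y) = 3 + 5*y (S(y) = 3 - (y - 6*y) = 3 - (-5)*y = 3 + 5*y)
(S(19) + 230)*501 = ((3 + 5*19) + 230)*501 = ((3 + 95) + 230)*501 = (98 + 230)*501 = 328*501 = 164328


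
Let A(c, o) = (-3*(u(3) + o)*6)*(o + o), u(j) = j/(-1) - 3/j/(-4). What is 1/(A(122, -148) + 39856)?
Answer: -1/763340 ≈ -1.3100e-6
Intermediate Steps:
u(j) = -j + 3/(4*j) (u(j) = j*(-1) - 3/j*(-¼) = -j + 3/(4*j))
A(c, o) = 2*o*(99/2 - 18*o) (A(c, o) = (-3*((-1*3 + (¾)/3) + o)*6)*(o + o) = (-3*((-3 + (¾)*(⅓)) + o)*6)*(2*o) = (-3*((-3 + ¼) + o)*6)*(2*o) = (-3*(-11/4 + o)*6)*(2*o) = (-3*(-33/2 + 6*o))*(2*o) = (99/2 - 18*o)*(2*o) = 2*o*(99/2 - 18*o))
1/(A(122, -148) + 39856) = 1/(9*(-148)*(11 - 4*(-148)) + 39856) = 1/(9*(-148)*(11 + 592) + 39856) = 1/(9*(-148)*603 + 39856) = 1/(-803196 + 39856) = 1/(-763340) = -1/763340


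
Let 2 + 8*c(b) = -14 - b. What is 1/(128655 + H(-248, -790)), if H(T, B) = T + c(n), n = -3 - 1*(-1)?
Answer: 4/513621 ≈ 7.7878e-6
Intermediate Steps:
n = -2 (n = -3 + 1 = -2)
c(b) = -2 - b/8 (c(b) = -1/4 + (-14 - b)/8 = -1/4 + (-7/4 - b/8) = -2 - b/8)
H(T, B) = -7/4 + T (H(T, B) = T + (-2 - 1/8*(-2)) = T + (-2 + 1/4) = T - 7/4 = -7/4 + T)
1/(128655 + H(-248, -790)) = 1/(128655 + (-7/4 - 248)) = 1/(128655 - 999/4) = 1/(513621/4) = 4/513621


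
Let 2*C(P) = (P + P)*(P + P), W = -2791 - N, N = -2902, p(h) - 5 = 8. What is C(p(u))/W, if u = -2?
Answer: 338/111 ≈ 3.0450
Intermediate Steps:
p(h) = 13 (p(h) = 5 + 8 = 13)
W = 111 (W = -2791 - 1*(-2902) = -2791 + 2902 = 111)
C(P) = 2*P² (C(P) = ((P + P)*(P + P))/2 = ((2*P)*(2*P))/2 = (4*P²)/2 = 2*P²)
C(p(u))/W = (2*13²)/111 = (2*169)*(1/111) = 338*(1/111) = 338/111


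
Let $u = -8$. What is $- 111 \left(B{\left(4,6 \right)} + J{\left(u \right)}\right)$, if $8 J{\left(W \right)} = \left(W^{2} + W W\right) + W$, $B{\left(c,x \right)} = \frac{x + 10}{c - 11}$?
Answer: $- \frac{9879}{7} \approx -1411.3$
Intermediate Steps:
$B{\left(c,x \right)} = \frac{10 + x}{-11 + c}$
$J{\left(W \right)} = \frac{W^{2}}{4} + \frac{W}{8}$ ($J{\left(W \right)} = \frac{\left(W^{2} + W W\right) + W}{8} = \frac{\left(W^{2} + W^{2}\right) + W}{8} = \frac{2 W^{2} + W}{8} = \frac{W + 2 W^{2}}{8} = \frac{W^{2}}{4} + \frac{W}{8}$)
$- 111 \left(B{\left(4,6 \right)} + J{\left(u \right)}\right) = - 111 \left(\frac{10 + 6}{-11 + 4} + \frac{1}{8} \left(-8\right) \left(1 + 2 \left(-8\right)\right)\right) = - 111 \left(\frac{1}{-7} \cdot 16 + \frac{1}{8} \left(-8\right) \left(1 - 16\right)\right) = - 111 \left(\left(- \frac{1}{7}\right) 16 + \frac{1}{8} \left(-8\right) \left(-15\right)\right) = - 111 \left(- \frac{16}{7} + 15\right) = \left(-111\right) \frac{89}{7} = - \frac{9879}{7}$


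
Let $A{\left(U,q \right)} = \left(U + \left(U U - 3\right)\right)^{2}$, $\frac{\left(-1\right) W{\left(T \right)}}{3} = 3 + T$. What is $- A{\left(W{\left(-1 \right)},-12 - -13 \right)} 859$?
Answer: $-626211$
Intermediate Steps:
$W{\left(T \right)} = -9 - 3 T$ ($W{\left(T \right)} = - 3 \left(3 + T\right) = -9 - 3 T$)
$A{\left(U,q \right)} = \left(-3 + U + U^{2}\right)^{2}$ ($A{\left(U,q \right)} = \left(U + \left(U^{2} - 3\right)\right)^{2} = \left(U + \left(-3 + U^{2}\right)\right)^{2} = \left(-3 + U + U^{2}\right)^{2}$)
$- A{\left(W{\left(-1 \right)},-12 - -13 \right)} 859 = - \left(-3 - 6 + \left(-9 - -3\right)^{2}\right)^{2} \cdot 859 = - \left(-3 + \left(-9 + 3\right) + \left(-9 + 3\right)^{2}\right)^{2} \cdot 859 = - \left(-3 - 6 + \left(-6\right)^{2}\right)^{2} \cdot 859 = - \left(-3 - 6 + 36\right)^{2} \cdot 859 = - 27^{2} \cdot 859 = - 729 \cdot 859 = \left(-1\right) 626211 = -626211$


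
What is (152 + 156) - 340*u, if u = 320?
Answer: -108492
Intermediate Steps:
(152 + 156) - 340*u = (152 + 156) - 340*320 = 308 - 108800 = -108492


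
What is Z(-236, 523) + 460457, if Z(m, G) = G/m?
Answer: 108667329/236 ≈ 4.6046e+5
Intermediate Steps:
Z(-236, 523) + 460457 = 523/(-236) + 460457 = 523*(-1/236) + 460457 = -523/236 + 460457 = 108667329/236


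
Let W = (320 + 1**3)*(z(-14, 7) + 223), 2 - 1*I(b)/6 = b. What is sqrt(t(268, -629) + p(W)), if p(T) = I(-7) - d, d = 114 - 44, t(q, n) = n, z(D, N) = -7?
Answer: I*sqrt(645) ≈ 25.397*I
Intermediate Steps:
I(b) = 12 - 6*b
W = 69336 (W = (320 + 1**3)*(-7 + 223) = (320 + 1)*216 = 321*216 = 69336)
d = 70
p(T) = -16 (p(T) = (12 - 6*(-7)) - 1*70 = (12 + 42) - 70 = 54 - 70 = -16)
sqrt(t(268, -629) + p(W)) = sqrt(-629 - 16) = sqrt(-645) = I*sqrt(645)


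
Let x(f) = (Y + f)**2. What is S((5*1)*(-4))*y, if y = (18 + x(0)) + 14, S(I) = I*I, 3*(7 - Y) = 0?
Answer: 32400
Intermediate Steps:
Y = 7 (Y = 7 - 1/3*0 = 7 + 0 = 7)
x(f) = (7 + f)**2
S(I) = I**2
y = 81 (y = (18 + (7 + 0)**2) + 14 = (18 + 7**2) + 14 = (18 + 49) + 14 = 67 + 14 = 81)
S((5*1)*(-4))*y = ((5*1)*(-4))**2*81 = (5*(-4))**2*81 = (-20)**2*81 = 400*81 = 32400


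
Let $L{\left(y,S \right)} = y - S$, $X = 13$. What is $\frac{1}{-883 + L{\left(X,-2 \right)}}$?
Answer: $- \frac{1}{868} \approx -0.0011521$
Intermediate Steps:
$\frac{1}{-883 + L{\left(X,-2 \right)}} = \frac{1}{-883 + \left(13 - -2\right)} = \frac{1}{-883 + \left(13 + 2\right)} = \frac{1}{-883 + 15} = \frac{1}{-868} = - \frac{1}{868}$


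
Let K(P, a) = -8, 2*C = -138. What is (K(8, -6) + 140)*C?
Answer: -9108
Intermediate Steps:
C = -69 (C = (½)*(-138) = -69)
(K(8, -6) + 140)*C = (-8 + 140)*(-69) = 132*(-69) = -9108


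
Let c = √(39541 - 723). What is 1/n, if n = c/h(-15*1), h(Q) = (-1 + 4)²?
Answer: 9*√38818/38818 ≈ 0.045680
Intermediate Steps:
h(Q) = 9 (h(Q) = 3² = 9)
c = √38818 ≈ 197.02
n = √38818/9 ≈ 21.891
1/n = 1/(√38818/9) = 9*√38818/38818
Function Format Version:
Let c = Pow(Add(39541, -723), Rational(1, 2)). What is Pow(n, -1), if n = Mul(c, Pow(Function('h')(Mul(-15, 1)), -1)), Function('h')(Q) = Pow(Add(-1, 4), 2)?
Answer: Mul(Rational(9, 38818), Pow(38818, Rational(1, 2))) ≈ 0.045680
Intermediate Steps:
Function('h')(Q) = 9 (Function('h')(Q) = Pow(3, 2) = 9)
c = Pow(38818, Rational(1, 2)) ≈ 197.02
n = Mul(Rational(1, 9), Pow(38818, Rational(1, 2))) (n = Mul(Pow(38818, Rational(1, 2)), Pow(9, -1)) = Mul(Pow(38818, Rational(1, 2)), Rational(1, 9)) = Mul(Rational(1, 9), Pow(38818, Rational(1, 2))) ≈ 21.891)
Pow(n, -1) = Pow(Mul(Rational(1, 9), Pow(38818, Rational(1, 2))), -1) = Mul(Rational(9, 38818), Pow(38818, Rational(1, 2)))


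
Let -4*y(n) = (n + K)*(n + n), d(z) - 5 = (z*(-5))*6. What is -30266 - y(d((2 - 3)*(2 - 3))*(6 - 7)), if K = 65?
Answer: -29141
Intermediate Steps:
d(z) = 5 - 30*z (d(z) = 5 + (z*(-5))*6 = 5 - 5*z*6 = 5 - 30*z)
y(n) = -n*(65 + n)/2 (y(n) = -(n + 65)*(n + n)/4 = -(65 + n)*2*n/4 = -n*(65 + n)/2)
-30266 - y(d((2 - 3)*(2 - 3))*(6 - 7)) = -30266 - (-1)*(5 - 30*(2 - 3)*(2 - 3))*(6 - 7)*(65 + (5 - 30*(2 - 3)*(2 - 3))*(6 - 7))/2 = -30266 - (-1)*(5 - (-30)*(-1))*(-1)*(65 + (5 - (-30)*(-1))*(-1))/2 = -30266 - (-1)*(5 - 30*1)*(-1)*(65 + (5 - 30*1)*(-1))/2 = -30266 - (-1)*(5 - 30)*(-1)*(65 + (5 - 30)*(-1))/2 = -30266 - (-1)*(-25*(-1))*(65 - 25*(-1))/2 = -30266 - (-1)*25*(65 + 25)/2 = -30266 - (-1)*25*90/2 = -30266 - 1*(-1125) = -30266 + 1125 = -29141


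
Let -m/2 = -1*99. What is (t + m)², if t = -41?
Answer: 24649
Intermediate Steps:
m = 198 (m = -(-2)*99 = -2*(-99) = 198)
(t + m)² = (-41 + 198)² = 157² = 24649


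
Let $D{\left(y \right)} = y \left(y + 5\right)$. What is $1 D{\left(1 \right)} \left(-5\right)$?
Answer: $-30$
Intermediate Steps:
$D{\left(y \right)} = y \left(5 + y\right)$
$1 D{\left(1 \right)} \left(-5\right) = 1 \cdot 1 \left(5 + 1\right) \left(-5\right) = 1 \cdot 1 \cdot 6 \left(-5\right) = 1 \cdot 6 \left(-5\right) = 6 \left(-5\right) = -30$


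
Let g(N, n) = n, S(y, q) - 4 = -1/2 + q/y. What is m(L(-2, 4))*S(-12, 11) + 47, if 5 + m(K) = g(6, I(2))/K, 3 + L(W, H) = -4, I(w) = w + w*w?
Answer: 2677/84 ≈ 31.869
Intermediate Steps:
S(y, q) = 7/2 + q/y (S(y, q) = 4 + (-1/2 + q/y) = 4 + (-1*½ + q/y) = 4 + (-½ + q/y) = 7/2 + q/y)
I(w) = w + w²
L(W, H) = -7 (L(W, H) = -3 - 4 = -7)
m(K) = -5 + 6/K (m(K) = -5 + (2*(1 + 2))/K = -5 + (2*3)/K = -5 + 6/K)
m(L(-2, 4))*S(-12, 11) + 47 = (-5 + 6/(-7))*(7/2 + 11/(-12)) + 47 = (-5 + 6*(-⅐))*(7/2 + 11*(-1/12)) + 47 = (-5 - 6/7)*(7/2 - 11/12) + 47 = -41/7*31/12 + 47 = -1271/84 + 47 = 2677/84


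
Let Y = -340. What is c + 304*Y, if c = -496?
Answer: -103856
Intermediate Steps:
c + 304*Y = -496 + 304*(-340) = -496 - 103360 = -103856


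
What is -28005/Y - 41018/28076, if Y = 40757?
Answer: -1229019503/572146766 ≈ -2.1481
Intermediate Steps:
-28005/Y - 41018/28076 = -28005/40757 - 41018/28076 = -28005*1/40757 - 41018*1/28076 = -28005/40757 - 20509/14038 = -1229019503/572146766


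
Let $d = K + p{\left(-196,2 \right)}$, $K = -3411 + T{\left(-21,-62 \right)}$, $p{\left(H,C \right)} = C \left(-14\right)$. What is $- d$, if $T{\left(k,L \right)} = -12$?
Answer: $3451$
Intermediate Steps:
$p{\left(H,C \right)} = - 14 C$
$K = -3423$ ($K = -3411 - 12 = -3423$)
$d = -3451$ ($d = -3423 - 28 = -3451$)
$- d = \left(-1\right) \left(-3451\right) = 3451$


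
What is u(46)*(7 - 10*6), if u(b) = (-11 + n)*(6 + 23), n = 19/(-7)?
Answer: 147552/7 ≈ 21079.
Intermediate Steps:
n = -19/7 (n = 19*(-1/7) = -19/7 ≈ -2.7143)
u(b) = -2784/7 (u(b) = (-11 - 19/7)*(6 + 23) = -96/7*29 = -2784/7)
u(46)*(7 - 10*6) = -2784*(7 - 10*6)/7 = -2784*(7 - 60)/7 = -2784/7*(-53) = 147552/7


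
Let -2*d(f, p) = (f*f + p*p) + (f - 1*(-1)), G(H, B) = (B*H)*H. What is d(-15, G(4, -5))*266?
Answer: -879263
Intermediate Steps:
G(H, B) = B*H**2
d(f, p) = -1/2 - f/2 - f**2/2 - p**2/2 (d(f, p) = -((f*f + p*p) + (f - 1*(-1)))/2 = -((f**2 + p**2) + (f + 1))/2 = -((f**2 + p**2) + (1 + f))/2 = -(1 + f + f**2 + p**2)/2 = -1/2 - f/2 - f**2/2 - p**2/2)
d(-15, G(4, -5))*266 = (-1/2 - 1/2*(-15) - 1/2*(-15)**2 - (-5*4**2)**2/2)*266 = (-1/2 + 15/2 - 1/2*225 - (-5*16)**2/2)*266 = (-1/2 + 15/2 - 225/2 - 1/2*(-80)**2)*266 = (-1/2 + 15/2 - 225/2 - 1/2*6400)*266 = (-1/2 + 15/2 - 225/2 - 3200)*266 = -6611/2*266 = -879263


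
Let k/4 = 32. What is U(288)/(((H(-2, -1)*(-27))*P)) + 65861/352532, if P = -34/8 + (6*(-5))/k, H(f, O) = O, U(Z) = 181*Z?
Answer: -130622675695/303530052 ≈ -430.35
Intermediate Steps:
k = 128 (k = 4*32 = 128)
P = -287/64 (P = -34/8 + (6*(-5))/128 = -34*1/8 - 30*1/128 = -17/4 - 15/64 = -287/64 ≈ -4.4844)
U(288)/(((H(-2, -1)*(-27))*P)) + 65861/352532 = (181*288)/((-1*(-27)*(-287/64))) + 65861/352532 = 52128/((27*(-287/64))) + 65861*(1/352532) = 52128/(-7749/64) + 65861/352532 = 52128*(-64/7749) + 65861/352532 = -370688/861 + 65861/352532 = -130622675695/303530052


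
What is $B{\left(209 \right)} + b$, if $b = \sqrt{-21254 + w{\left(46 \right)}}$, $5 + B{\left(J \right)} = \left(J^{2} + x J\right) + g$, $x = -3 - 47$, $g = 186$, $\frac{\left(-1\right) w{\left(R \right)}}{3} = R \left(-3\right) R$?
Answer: $33412 + i \sqrt{2210} \approx 33412.0 + 47.011 i$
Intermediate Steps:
$w{\left(R \right)} = 9 R^{2}$ ($w{\left(R \right)} = - 3 R \left(-3\right) R = - 3 - 3 R R = - 3 \left(- 3 R^{2}\right) = 9 R^{2}$)
$x = -50$ ($x = -3 - 47 = -50$)
$B{\left(J \right)} = 181 + J^{2} - 50 J$ ($B{\left(J \right)} = -5 + \left(\left(J^{2} - 50 J\right) + 186\right) = -5 + \left(186 + J^{2} - 50 J\right) = 181 + J^{2} - 50 J$)
$b = i \sqrt{2210}$ ($b = \sqrt{-21254 + 9 \cdot 46^{2}} = \sqrt{-21254 + 9 \cdot 2116} = \sqrt{-21254 + 19044} = \sqrt{-2210} = i \sqrt{2210} \approx 47.011 i$)
$B{\left(209 \right)} + b = \left(181 + 209^{2} - 10450\right) + i \sqrt{2210} = \left(181 + 43681 - 10450\right) + i \sqrt{2210} = 33412 + i \sqrt{2210}$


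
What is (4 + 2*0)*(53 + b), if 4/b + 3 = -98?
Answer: 21396/101 ≈ 211.84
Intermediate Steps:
b = -4/101 (b = 4/(-3 - 98) = 4/(-101) = 4*(-1/101) = -4/101 ≈ -0.039604)
(4 + 2*0)*(53 + b) = (4 + 2*0)*(53 - 4/101) = (4 + 0)*(5349/101) = 4*(5349/101) = 21396/101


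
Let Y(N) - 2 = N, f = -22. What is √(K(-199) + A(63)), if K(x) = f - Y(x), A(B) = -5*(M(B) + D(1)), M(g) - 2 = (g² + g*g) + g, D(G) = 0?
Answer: 4*I*√2490 ≈ 199.6*I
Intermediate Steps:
M(g) = 2 + g + 2*g² (M(g) = 2 + ((g² + g*g) + g) = 2 + ((g² + g²) + g) = 2 + (2*g² + g) = 2 + (g + 2*g²) = 2 + g + 2*g²)
Y(N) = 2 + N
A(B) = -10 - 10*B² - 5*B (A(B) = -5*((2 + B + 2*B²) + 0) = -5*(2 + B + 2*B²) = -10 - 10*B² - 5*B)
K(x) = -24 - x (K(x) = -22 - (2 + x) = -22 + (-2 - x) = -24 - x)
√(K(-199) + A(63)) = √((-24 - 1*(-199)) + (-10 - 10*63² - 5*63)) = √((-24 + 199) + (-10 - 10*3969 - 315)) = √(175 + (-10 - 39690 - 315)) = √(175 - 40015) = √(-39840) = 4*I*√2490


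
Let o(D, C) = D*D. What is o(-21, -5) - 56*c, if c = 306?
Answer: -16695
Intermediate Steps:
o(D, C) = D²
o(-21, -5) - 56*c = (-21)² - 56*306 = 441 - 17136 = -16695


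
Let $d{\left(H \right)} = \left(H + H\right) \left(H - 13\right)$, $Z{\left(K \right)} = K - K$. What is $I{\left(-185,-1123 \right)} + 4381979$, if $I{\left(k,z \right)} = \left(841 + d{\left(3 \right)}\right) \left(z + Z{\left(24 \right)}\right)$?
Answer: $3504916$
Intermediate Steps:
$Z{\left(K \right)} = 0$
$d{\left(H \right)} = 2 H \left(-13 + H\right)$
$I{\left(k,z \right)} = 781 z$ ($I{\left(k,z \right)} = \left(841 + 2 \cdot 3 \left(-13 + 3\right)\right) \left(z + 0\right) = \left(841 + 2 \cdot 3 \left(-10\right)\right) z = \left(841 - 60\right) z = 781 z$)
$I{\left(-185,-1123 \right)} + 4381979 = 781 \left(-1123\right) + 4381979 = -877063 + 4381979 = 3504916$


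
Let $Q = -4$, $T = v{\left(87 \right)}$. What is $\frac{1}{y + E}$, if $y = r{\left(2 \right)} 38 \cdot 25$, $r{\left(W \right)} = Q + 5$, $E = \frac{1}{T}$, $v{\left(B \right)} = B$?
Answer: $\frac{87}{82651} \approx 0.0010526$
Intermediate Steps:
$T = 87$
$E = \frac{1}{87} \approx 0.011494$
$r{\left(W \right)} = 1$ ($r{\left(W \right)} = -4 + 5 = 1$)
$y = 950$ ($y = 1 \cdot 38 \cdot 25 = 38 \cdot 25 = 950$)
$\frac{1}{y + E} = \frac{1}{950 + \frac{1}{87}} = \frac{1}{\frac{82651}{87}} = \frac{87}{82651}$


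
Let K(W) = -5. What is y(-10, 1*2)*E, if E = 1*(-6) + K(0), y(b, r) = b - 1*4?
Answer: 154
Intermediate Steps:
y(b, r) = -4 + b (y(b, r) = b - 4 = -4 + b)
E = -11 (E = 1*(-6) - 5 = -6 - 5 = -11)
y(-10, 1*2)*E = (-4 - 10)*(-11) = -14*(-11) = 154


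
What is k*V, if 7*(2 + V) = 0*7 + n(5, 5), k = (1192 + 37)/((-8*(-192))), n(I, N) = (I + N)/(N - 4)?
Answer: -1229/2688 ≈ -0.45722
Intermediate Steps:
n(I, N) = (I + N)/(-4 + N)
k = 1229/1536 ≈ 0.80013
V = -4/7 (V = -2 + (0*7 + (5 + 5)/(-4 + 5))/7 = -2 + (0 + 10/1)/7 = -2 + (0 + 1*10)/7 = -2 + (0 + 10)/7 = -2 + (⅐)*10 = -2 + 10/7 = -4/7 ≈ -0.57143)
k*V = (1229/1536)*(-4/7) = -1229/2688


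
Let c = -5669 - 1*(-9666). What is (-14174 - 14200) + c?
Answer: -24377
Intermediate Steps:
c = 3997 (c = -5669 + 9666 = 3997)
(-14174 - 14200) + c = (-14174 - 14200) + 3997 = -28374 + 3997 = -24377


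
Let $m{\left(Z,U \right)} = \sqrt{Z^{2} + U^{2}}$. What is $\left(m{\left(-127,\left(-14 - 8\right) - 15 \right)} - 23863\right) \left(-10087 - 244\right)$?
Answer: $246528653 - 10331 \sqrt{17498} \approx 2.4516 \cdot 10^{8}$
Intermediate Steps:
$m{\left(Z,U \right)} = \sqrt{U^{2} + Z^{2}}$
$\left(m{\left(-127,\left(-14 - 8\right) - 15 \right)} - 23863\right) \left(-10087 - 244\right) = \left(\sqrt{\left(\left(-14 - 8\right) - 15\right)^{2} + \left(-127\right)^{2}} - 23863\right) \left(-10087 - 244\right) = \left(\sqrt{\left(-22 - 15\right)^{2} + 16129} - 23863\right) \left(-10331\right) = \left(\sqrt{\left(-37\right)^{2} + 16129} - 23863\right) \left(-10331\right) = \left(\sqrt{1369 + 16129} - 23863\right) \left(-10331\right) = \left(\sqrt{17498} - 23863\right) \left(-10331\right) = \left(-23863 + \sqrt{17498}\right) \left(-10331\right) = 246528653 - 10331 \sqrt{17498}$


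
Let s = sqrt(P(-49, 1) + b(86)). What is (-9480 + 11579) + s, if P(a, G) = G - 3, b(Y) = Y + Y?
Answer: 2099 + sqrt(170) ≈ 2112.0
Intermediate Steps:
b(Y) = 2*Y
P(a, G) = -3 + G
s = sqrt(170) (s = sqrt((-3 + 1) + 2*86) = sqrt(-2 + 172) = sqrt(170) ≈ 13.038)
(-9480 + 11579) + s = (-9480 + 11579) + sqrt(170) = 2099 + sqrt(170)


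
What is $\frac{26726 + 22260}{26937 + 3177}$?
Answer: $\frac{3499}{2151} \approx 1.6267$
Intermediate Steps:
$\frac{26726 + 22260}{26937 + 3177} = \frac{48986}{30114} = 48986 \cdot \frac{1}{30114} = \frac{3499}{2151}$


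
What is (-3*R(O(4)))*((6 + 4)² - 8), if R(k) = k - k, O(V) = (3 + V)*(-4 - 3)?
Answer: 0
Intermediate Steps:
O(V) = -21 - 7*V (O(V) = (3 + V)*(-7) = -21 - 7*V)
R(k) = 0
(-3*R(O(4)))*((6 + 4)² - 8) = (-3*0)*((6 + 4)² - 8) = 0*(10² - 8) = 0*(100 - 8) = 0*92 = 0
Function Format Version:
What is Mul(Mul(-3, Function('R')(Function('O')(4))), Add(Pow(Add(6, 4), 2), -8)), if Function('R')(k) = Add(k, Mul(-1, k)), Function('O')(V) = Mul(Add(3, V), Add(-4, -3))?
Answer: 0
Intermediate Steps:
Function('O')(V) = Add(-21, Mul(-7, V)) (Function('O')(V) = Mul(Add(3, V), -7) = Add(-21, Mul(-7, V)))
Function('R')(k) = 0
Mul(Mul(-3, Function('R')(Function('O')(4))), Add(Pow(Add(6, 4), 2), -8)) = Mul(Mul(-3, 0), Add(Pow(Add(6, 4), 2), -8)) = Mul(0, Add(Pow(10, 2), -8)) = Mul(0, Add(100, -8)) = Mul(0, 92) = 0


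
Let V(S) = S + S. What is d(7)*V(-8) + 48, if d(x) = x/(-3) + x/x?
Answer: 208/3 ≈ 69.333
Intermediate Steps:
V(S) = 2*S
d(x) = 1 - x/3 (d(x) = x*(-⅓) + 1 = -x/3 + 1 = 1 - x/3)
d(7)*V(-8) + 48 = (1 - ⅓*7)*(2*(-8)) + 48 = (1 - 7/3)*(-16) + 48 = -4/3*(-16) + 48 = 64/3 + 48 = 208/3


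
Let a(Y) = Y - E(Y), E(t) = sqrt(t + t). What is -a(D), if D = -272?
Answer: 272 + 4*I*sqrt(34) ≈ 272.0 + 23.324*I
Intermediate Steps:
E(t) = sqrt(2)*sqrt(t) (E(t) = sqrt(2*t) = sqrt(2)*sqrt(t))
a(Y) = Y - sqrt(2)*sqrt(Y)
-a(D) = -(-272 - sqrt(2)*sqrt(-272)) = -(-272 - sqrt(2)*4*I*sqrt(17)) = -(-272 - 4*I*sqrt(34)) = 272 + 4*I*sqrt(34)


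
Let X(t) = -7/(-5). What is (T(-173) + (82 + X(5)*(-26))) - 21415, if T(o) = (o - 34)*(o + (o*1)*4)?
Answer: 788428/5 ≈ 1.5769e+5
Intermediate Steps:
X(t) = 7/5 (X(t) = -7*(-⅕) = 7/5)
T(o) = 5*o*(-34 + o) (T(o) = (-34 + o)*(o + o*4) = (-34 + o)*(o + 4*o) = (-34 + o)*(5*o) = 5*o*(-34 + o))
(T(-173) + (82 + X(5)*(-26))) - 21415 = (5*(-173)*(-34 - 173) + (82 + (7/5)*(-26))) - 21415 = (5*(-173)*(-207) + (82 - 182/5)) - 21415 = (179055 + 228/5) - 21415 = 895503/5 - 21415 = 788428/5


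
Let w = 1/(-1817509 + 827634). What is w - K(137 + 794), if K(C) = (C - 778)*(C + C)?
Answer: -282001529251/989875 ≈ -2.8489e+5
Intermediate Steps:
K(C) = 2*C*(-778 + C) (K(C) = (-778 + C)*(2*C) = 2*C*(-778 + C))
w = -1/989875 (w = 1/(-989875) = -1/989875 ≈ -1.0102e-6)
w - K(137 + 794) = -1/989875 - 2*(137 + 794)*(-778 + (137 + 794)) = -1/989875 - 2*931*(-778 + 931) = -1/989875 - 2*931*153 = -1/989875 - 1*284886 = -1/989875 - 284886 = -282001529251/989875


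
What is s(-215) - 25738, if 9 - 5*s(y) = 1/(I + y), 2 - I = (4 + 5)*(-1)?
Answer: -26250923/1020 ≈ -25736.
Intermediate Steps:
I = 11 (I = 2 - (4 + 5)*(-1) = 2 - 9*(-1) = 2 - 1*(-9) = 2 + 9 = 11)
s(y) = 9/5 - 1/(5*(11 + y))
s(-215) - 25738 = (98 + 9*(-215))/(5*(11 - 215)) - 25738 = (⅕)*(98 - 1935)/(-204) - 25738 = (⅕)*(-1/204)*(-1837) - 25738 = 1837/1020 - 25738 = -26250923/1020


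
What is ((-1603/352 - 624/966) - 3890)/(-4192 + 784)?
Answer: 220748771/193138176 ≈ 1.1430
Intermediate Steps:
((-1603/352 - 624/966) - 3890)/(-4192 + 784) = ((-1603*1/352 - 624*1/966) - 3890)/(-3408) = ((-1603/352 - 104/161) - 3890)*(-1/3408) = (-294691/56672 - 3890)*(-1/3408) = -220748771/56672*(-1/3408) = 220748771/193138176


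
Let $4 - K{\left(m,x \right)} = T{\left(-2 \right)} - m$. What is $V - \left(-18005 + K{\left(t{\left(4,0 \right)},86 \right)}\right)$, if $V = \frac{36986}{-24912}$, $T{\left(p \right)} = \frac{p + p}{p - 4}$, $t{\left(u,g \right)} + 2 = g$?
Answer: $\frac{224235179}{12456} \approx 18002.0$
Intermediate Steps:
$t{\left(u,g \right)} = -2 + g$
$T{\left(p \right)} = \frac{2 p}{-4 + p}$
$K{\left(m,x \right)} = \frac{10}{3} + m$ ($K{\left(m,x \right)} = 4 - \left(2 \left(-2\right) \frac{1}{-4 - 2} - m\right) = 4 - \left(2 \left(-2\right) \frac{1}{-6} - m\right) = 4 - \left(2 \left(-2\right) \left(- \frac{1}{6}\right) - m\right) = 4 - \left(\frac{2}{3} - m\right) = 4 + \left(- \frac{2}{3} + m\right) = \frac{10}{3} + m$)
$V = - \frac{18493}{12456}$ ($V = 36986 \left(- \frac{1}{24912}\right) = - \frac{18493}{12456} \approx -1.4847$)
$V - \left(-18005 + K{\left(t{\left(4,0 \right)},86 \right)}\right) = - \frac{18493}{12456} - \left(-18005 + \left(\frac{10}{3} + \left(-2 + 0\right)\right)\right) = - \frac{18493}{12456} - \left(-18005 + \left(\frac{10}{3} - 2\right)\right) = - \frac{18493}{12456} - \left(-18005 + \frac{4}{3}\right) = - \frac{18493}{12456} - - \frac{54011}{3} = - \frac{18493}{12456} + \frac{54011}{3} = \frac{224235179}{12456}$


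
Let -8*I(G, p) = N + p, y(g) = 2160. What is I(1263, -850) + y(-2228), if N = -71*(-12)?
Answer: 8639/4 ≈ 2159.8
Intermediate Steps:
N = 852
I(G, p) = -213/2 - p/8 (I(G, p) = -(852 + p)/8 = -213/2 - p/8)
I(1263, -850) + y(-2228) = (-213/2 - ⅛*(-850)) + 2160 = (-213/2 + 425/4) + 2160 = -¼ + 2160 = 8639/4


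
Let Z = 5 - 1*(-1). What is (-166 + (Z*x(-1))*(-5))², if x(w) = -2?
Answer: 11236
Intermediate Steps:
Z = 6 (Z = 5 + 1 = 6)
(-166 + (Z*x(-1))*(-5))² = (-166 + (6*(-2))*(-5))² = (-166 - 12*(-5))² = (-166 + 60)² = (-106)² = 11236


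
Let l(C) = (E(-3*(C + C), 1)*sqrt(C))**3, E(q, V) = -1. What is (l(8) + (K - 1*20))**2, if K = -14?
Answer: 1668 + 1088*sqrt(2) ≈ 3206.7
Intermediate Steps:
l(C) = -C**(3/2) (l(C) = (-sqrt(C))**3 = -C**(3/2))
(l(8) + (K - 1*20))**2 = (-8**(3/2) + (-14 - 1*20))**2 = (-16*sqrt(2) + (-14 - 20))**2 = (-16*sqrt(2) - 34)**2 = (-34 - 16*sqrt(2))**2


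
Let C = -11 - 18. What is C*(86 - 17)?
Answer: -2001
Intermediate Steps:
C = -29
C*(86 - 17) = -29*(86 - 17) = -29*69 = -2001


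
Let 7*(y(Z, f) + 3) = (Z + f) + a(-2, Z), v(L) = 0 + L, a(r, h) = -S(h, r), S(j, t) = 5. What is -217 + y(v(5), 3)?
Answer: -1537/7 ≈ -219.57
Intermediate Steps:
a(r, h) = -5 (a(r, h) = -1*5 = -5)
v(L) = L
y(Z, f) = -26/7 + Z/7 + f/7 (y(Z, f) = -3 + ((Z + f) - 5)/7 = -3 + (-5 + Z + f)/7 = -3 + (-5/7 + Z/7 + f/7) = -26/7 + Z/7 + f/7)
-217 + y(v(5), 3) = -217 + (-26/7 + (⅐)*5 + (⅐)*3) = -217 + (-26/7 + 5/7 + 3/7) = -217 - 18/7 = -1537/7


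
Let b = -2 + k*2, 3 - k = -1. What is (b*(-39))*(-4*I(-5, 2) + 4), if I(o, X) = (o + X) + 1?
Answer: -2808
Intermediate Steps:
k = 4 (k = 3 - 1*(-1) = 3 + 1 = 4)
I(o, X) = 1 + X + o (I(o, X) = (X + o) + 1 = 1 + X + o)
b = 6 (b = -2 + 4*2 = -2 + 8 = 6)
(b*(-39))*(-4*I(-5, 2) + 4) = (6*(-39))*(-4*(1 + 2 - 5) + 4) = -234*(-4*(-2) + 4) = -234*(8 + 4) = -234*12 = -2808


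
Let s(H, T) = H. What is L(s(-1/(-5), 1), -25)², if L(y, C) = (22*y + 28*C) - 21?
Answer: 12837889/25 ≈ 5.1352e+5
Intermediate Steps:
L(y, C) = -21 + 22*y + 28*C
L(s(-1/(-5), 1), -25)² = (-21 + 22*(-1/(-5)) + 28*(-25))² = (-21 + 22*(-1*(-⅕)) - 700)² = (-21 + 22*(⅕) - 700)² = (-21 + 22/5 - 700)² = (-3583/5)² = 12837889/25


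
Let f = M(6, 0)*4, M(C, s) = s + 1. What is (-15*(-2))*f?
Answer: 120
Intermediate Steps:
M(C, s) = 1 + s
f = 4 (f = (1 + 0)*4 = 1*4 = 4)
(-15*(-2))*f = -15*(-2)*4 = -5*(-6)*4 = 30*4 = 120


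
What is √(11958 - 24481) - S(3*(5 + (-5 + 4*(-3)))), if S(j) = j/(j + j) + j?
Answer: 71/2 + I*√12523 ≈ 35.5 + 111.91*I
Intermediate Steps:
S(j) = ½ + j (S(j) = j/((2*j)) + j = j*(1/(2*j)) + j = ½ + j)
√(11958 - 24481) - S(3*(5 + (-5 + 4*(-3)))) = √(11958 - 24481) - (½ + 3*(5 + (-5 + 4*(-3)))) = √(-12523) - (½ + 3*(5 + (-5 - 12))) = I*√12523 - (½ + 3*(5 - 17)) = I*√12523 - (½ + 3*(-12)) = I*√12523 - (½ - 36) = I*√12523 - 1*(-71/2) = I*√12523 + 71/2 = 71/2 + I*√12523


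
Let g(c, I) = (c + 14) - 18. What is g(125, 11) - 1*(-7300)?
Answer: 7421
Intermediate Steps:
g(c, I) = -4 + c (g(c, I) = (14 + c) - 18 = -4 + c)
g(125, 11) - 1*(-7300) = (-4 + 125) - 1*(-7300) = 121 + 7300 = 7421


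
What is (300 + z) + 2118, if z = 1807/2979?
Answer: 7205029/2979 ≈ 2418.6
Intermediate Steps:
z = 1807/2979 (z = 1807*(1/2979) = 1807/2979 ≈ 0.60658)
(300 + z) + 2118 = (300 + 1807/2979) + 2118 = 895507/2979 + 2118 = 7205029/2979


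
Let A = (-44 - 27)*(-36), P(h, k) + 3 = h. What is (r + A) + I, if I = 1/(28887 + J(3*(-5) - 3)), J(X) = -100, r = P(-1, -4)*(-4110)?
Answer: 546837853/28787 ≈ 18996.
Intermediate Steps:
P(h, k) = -3 + h
r = 16440 (r = (-3 - 1)*(-4110) = -4*(-4110) = 16440)
I = 1/28787 (I = 1/(28887 - 100) = 1/28787 ≈ 3.4738e-5)
A = 2556 (A = -71*(-36) = 2556)
(r + A) + I = (16440 + 2556) + 1/28787 = 18996 + 1/28787 = 546837853/28787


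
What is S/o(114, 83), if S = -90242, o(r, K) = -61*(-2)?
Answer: -45121/61 ≈ -739.69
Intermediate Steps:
o(r, K) = 122
S/o(114, 83) = -90242/122 = -90242*1/122 = -45121/61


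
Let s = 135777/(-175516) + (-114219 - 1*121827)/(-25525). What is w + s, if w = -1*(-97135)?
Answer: 435207222638311/4480045900 ≈ 97144.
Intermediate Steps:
w = 97135
s = 37964141811/4480045900 (s = 135777*(-1/175516) + (-114219 - 121827)*(-1/25525) = -135777/175516 - 236046*(-1/25525) = -135777/175516 + 236046/25525 = 37964141811/4480045900 ≈ 8.4740)
w + s = 97135 + 37964141811/4480045900 = 435207222638311/4480045900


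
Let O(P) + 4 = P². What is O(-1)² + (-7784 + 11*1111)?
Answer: 4446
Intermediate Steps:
O(P) = -4 + P²
O(-1)² + (-7784 + 11*1111) = (-4 + (-1)²)² + (-7784 + 11*1111) = (-4 + 1)² + (-7784 + 12221) = (-3)² + 4437 = 9 + 4437 = 4446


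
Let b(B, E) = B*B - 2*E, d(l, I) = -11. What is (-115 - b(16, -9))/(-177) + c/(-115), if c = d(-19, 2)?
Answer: 46682/20355 ≈ 2.2934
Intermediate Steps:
b(B, E) = B² - 2*E
c = -11
(-115 - b(16, -9))/(-177) + c/(-115) = (-115 - (16² - 2*(-9)))/(-177) - 11/(-115) = (-115 - (256 + 18))*(-1/177) - 11*(-1/115) = (-115 - 1*274)*(-1/177) + 11/115 = (-115 - 274)*(-1/177) + 11/115 = -389*(-1/177) + 11/115 = 389/177 + 11/115 = 46682/20355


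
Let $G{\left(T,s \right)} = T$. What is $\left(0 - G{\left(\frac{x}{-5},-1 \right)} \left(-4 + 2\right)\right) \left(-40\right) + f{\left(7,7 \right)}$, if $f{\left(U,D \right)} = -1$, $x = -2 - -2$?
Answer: $-1$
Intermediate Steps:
$x = 0$ ($x = -2 + 2 = 0$)
$\left(0 - G{\left(\frac{x}{-5},-1 \right)} \left(-4 + 2\right)\right) \left(-40\right) + f{\left(7,7 \right)} = \left(0 - \frac{0}{-5} \left(-4 + 2\right)\right) \left(-40\right) - 1 = \left(0 - 0 \left(- \frac{1}{5}\right) \left(-2\right)\right) \left(-40\right) - 1 = \left(0 - 0 \left(-2\right)\right) \left(-40\right) - 1 = \left(0 - 0\right) \left(-40\right) - 1 = \left(0 + 0\right) \left(-40\right) - 1 = 0 \left(-40\right) - 1 = 0 - 1 = -1$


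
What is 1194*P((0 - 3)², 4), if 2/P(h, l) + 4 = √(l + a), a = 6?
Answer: -1592 - 398*√10 ≈ -2850.6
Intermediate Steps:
P(h, l) = 2/(-4 + √(6 + l)) (P(h, l) = 2/(-4 + √(l + 6)) = 2/(-4 + √(6 + l)))
1194*P((0 - 3)², 4) = 1194*(2/(-4 + √(6 + 4))) = 1194*(2/(-4 + √10)) = 2388/(-4 + √10)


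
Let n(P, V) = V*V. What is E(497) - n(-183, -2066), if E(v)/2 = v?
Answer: -4267362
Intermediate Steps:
E(v) = 2*v
n(P, V) = V²
E(497) - n(-183, -2066) = 2*497 - 1*(-2066)² = 994 - 1*4268356 = 994 - 4268356 = -4267362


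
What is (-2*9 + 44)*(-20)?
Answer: -520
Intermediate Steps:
(-2*9 + 44)*(-20) = (-18 + 44)*(-20) = 26*(-20) = -520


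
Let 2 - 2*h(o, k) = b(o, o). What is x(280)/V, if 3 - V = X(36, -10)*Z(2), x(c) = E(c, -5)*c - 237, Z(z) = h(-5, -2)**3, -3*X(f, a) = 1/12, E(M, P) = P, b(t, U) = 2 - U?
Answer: -471456/739 ≈ -637.96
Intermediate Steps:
h(o, k) = o/2 (h(o, k) = 1 - (2 - o)/2 = 1 + (-1 + o/2) = o/2)
X(f, a) = -1/36 (X(f, a) = -1/3/12 = -1/3*1/12 = -1/36)
Z(z) = -125/8 (Z(z) = ((1/2)*(-5))**3 = (-5/2)**3 = -125/8)
x(c) = -237 - 5*c (x(c) = -5*c - 237 = -237 - 5*c)
V = 739/288 (V = 3 - (-1)*(-125)/(36*8) = 3 - 1*125/288 = 3 - 125/288 = 739/288 ≈ 2.5660)
x(280)/V = (-237 - 5*280)/(739/288) = (-237 - 1400)*(288/739) = -1637*288/739 = -471456/739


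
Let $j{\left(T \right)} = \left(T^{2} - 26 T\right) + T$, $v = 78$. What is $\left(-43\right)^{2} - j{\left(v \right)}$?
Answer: $-2285$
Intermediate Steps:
$j{\left(T \right)} = T^{2} - 25 T$
$\left(-43\right)^{2} - j{\left(v \right)} = \left(-43\right)^{2} - 78 \left(-25 + 78\right) = 1849 - 78 \cdot 53 = 1849 - 4134 = -2285$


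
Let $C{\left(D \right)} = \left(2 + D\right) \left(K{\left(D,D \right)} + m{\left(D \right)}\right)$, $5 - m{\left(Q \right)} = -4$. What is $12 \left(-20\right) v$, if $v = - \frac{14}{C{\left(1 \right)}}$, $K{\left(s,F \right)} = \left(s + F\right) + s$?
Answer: $\frac{280}{3} \approx 93.333$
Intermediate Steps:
$K{\left(s,F \right)} = F + 2 s$ ($K{\left(s,F \right)} = \left(F + s\right) + s = F + 2 s$)
$m{\left(Q \right)} = 9$ ($m{\left(Q \right)} = 5 - -4 = 5 + 4 = 9$)
$C{\left(D \right)} = \left(2 + D\right) \left(9 + 3 D\right)$ ($C{\left(D \right)} = \left(2 + D\right) \left(\left(D + 2 D\right) + 9\right) = \left(2 + D\right) \left(3 D + 9\right) = \left(2 + D\right) \left(9 + 3 D\right)$)
$v = - \frac{7}{18}$ ($v = - \frac{14}{18 + 3 \cdot 1^{2} + 15 \cdot 1} = - \frac{14}{18 + 3 \cdot 1 + 15} = - \frac{14}{18 + 3 + 15} = - \frac{14}{36} = \left(-14\right) \frac{1}{36} = - \frac{7}{18} \approx -0.38889$)
$12 \left(-20\right) v = 12 \left(-20\right) \left(- \frac{7}{18}\right) = \left(-240\right) \left(- \frac{7}{18}\right) = \frac{280}{3}$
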